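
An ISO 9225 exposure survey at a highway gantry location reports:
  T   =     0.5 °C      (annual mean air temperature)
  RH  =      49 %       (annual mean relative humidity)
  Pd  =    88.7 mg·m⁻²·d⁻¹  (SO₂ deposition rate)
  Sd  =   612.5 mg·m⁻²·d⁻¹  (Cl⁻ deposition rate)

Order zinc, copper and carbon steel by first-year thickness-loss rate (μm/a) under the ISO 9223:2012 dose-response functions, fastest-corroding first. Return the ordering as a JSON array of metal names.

zinc: f(T) = +0.038·(T−10) [T≤10 °C] = -0.3610
  sulphur-dioxide contribution → 0.6163 μm/a
  chloride contribution → 1.048 μm/a
  ⇒ r_corr(zinc) = 1.664 μm/a
copper: T≤10 °C ⇒ hinge +0.126·(0.5−10) = -1.1970
  sulphur-dioxide contribution → 0.09256 μm/a
  chloride contribution → 0.3467 μm/a
  total first-year rate 0.4393 μm/a
carbon steel: T≤10 °C ⇒ hinge +0.150·(0.5−10) = -1.4250
  sulphur-dioxide contribution → 11.69 μm/a
  chloride contribution → 28.03 μm/a
  ⇒ r_corr(carbon steel) = 39.71 μm/a
Ordering by μm/a: carbon steel (39.7) > zinc (1.66) > copper (0.439)

["carbon steel", "zinc", "copper"]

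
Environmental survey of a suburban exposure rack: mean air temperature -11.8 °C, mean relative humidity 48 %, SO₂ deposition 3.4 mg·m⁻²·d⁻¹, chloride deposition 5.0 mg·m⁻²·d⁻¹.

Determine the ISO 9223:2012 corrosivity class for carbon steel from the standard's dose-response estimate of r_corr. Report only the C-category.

carbon steel: temperature factor f = +0.150·(-21.8) = -3.2700
  SO₂ term: 1.77·3.4^0.52·exp(0.02·48-3.2700) = 0.332
  Sd branch = 0.102·Sd^0.62·e^(0.033·RH+0.04·T) = 0.8412 μm/a
  r_corr = 0.332 + 0.8412 = 1.173 μm/a
ISO 9223 Table 2 (carbon steel): 0 < 1.17 ≤ 1.3 μm/a ⇒ C1

C1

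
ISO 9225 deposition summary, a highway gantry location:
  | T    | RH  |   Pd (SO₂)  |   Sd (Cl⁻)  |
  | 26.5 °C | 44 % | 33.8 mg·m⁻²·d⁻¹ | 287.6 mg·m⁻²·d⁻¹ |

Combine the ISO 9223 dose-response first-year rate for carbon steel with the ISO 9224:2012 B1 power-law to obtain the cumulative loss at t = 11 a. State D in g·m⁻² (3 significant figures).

carbon steel: T>10 °C ⇒ hinge -0.054·(26.5−10) = -0.8910
  sulphur-dioxide contribution → 10.92 μm/a
  chloride contribution → 42.07 μm/a
  ⇒ r_corr(carbon steel) = 52.99 μm/a
ISO 9224: D(t) = r_corr · t^b with b = 0.523 (carbon steel, B1)
  D(11) = 52.99 × 11^0.523 = 52.99 × 3.505 = 185.7 μm
  Mass loss = 185.7 μm × 7.85 g/cm³ = 1458 g·m⁻²

D(11) = 1.46e+03 g·m⁻²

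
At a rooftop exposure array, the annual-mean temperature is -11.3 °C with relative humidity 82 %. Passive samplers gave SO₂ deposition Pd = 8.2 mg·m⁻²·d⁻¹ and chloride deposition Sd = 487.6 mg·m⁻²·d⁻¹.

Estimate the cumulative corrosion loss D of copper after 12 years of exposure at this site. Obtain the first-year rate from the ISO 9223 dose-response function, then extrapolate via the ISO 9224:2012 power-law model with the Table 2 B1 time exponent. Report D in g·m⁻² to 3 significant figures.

copper: f(T) = +0.126·(T−10) [T≤10 °C] = -2.6838
  sulphur-dioxide contribution → 0.07896 μm/a
  chloride contribution → 0.5999 μm/a
  ⇒ r_corr(copper) = 0.6789 μm/a
Long-term exponent b (ISO 9224 Table 2, B1) = 0.667
  D(12) = 0.6789 × 12^0.667 = 0.6789 × 5.246 = 3.561 μm
  Mass loss = 3.561 μm × 8.96 g/cm³ = 31.91 g·m⁻²

D(12) = 31.9 g·m⁻²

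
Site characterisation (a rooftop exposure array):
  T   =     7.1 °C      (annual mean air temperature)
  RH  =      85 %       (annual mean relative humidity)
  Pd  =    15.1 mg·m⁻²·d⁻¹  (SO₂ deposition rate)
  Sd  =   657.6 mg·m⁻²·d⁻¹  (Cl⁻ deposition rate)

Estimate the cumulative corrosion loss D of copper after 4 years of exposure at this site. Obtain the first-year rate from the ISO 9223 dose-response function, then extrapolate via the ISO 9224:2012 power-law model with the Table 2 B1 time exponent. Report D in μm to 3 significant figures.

D(4) = 7.33 μm

copper: temperature factor f = +0.126·(-2.9) = -0.3654
  sulphur-dioxide contribution → 1.122 μm/a
  chloride contribution → 1.785 μm/a
  ⇒ r_corr(copper) = 2.907 μm/a
Power-law: D(4) = r_corr · 4^0.667
  D(4) = 2.907 × 4^0.667 = 2.907 × 2.521 = 7.329 μm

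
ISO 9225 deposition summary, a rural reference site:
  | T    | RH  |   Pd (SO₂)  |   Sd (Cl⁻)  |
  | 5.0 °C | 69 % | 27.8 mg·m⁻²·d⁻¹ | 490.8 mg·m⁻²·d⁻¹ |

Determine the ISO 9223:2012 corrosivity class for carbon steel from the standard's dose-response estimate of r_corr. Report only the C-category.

C4

carbon steel: f(T) = +0.150·(T−10) [T≤10 °C] = -0.7500
  sulphur-dioxide contribution → 18.73 μm/a
  chloride contribution → 56.59 μm/a
  ⇒ r_corr(carbon steel) = 75.31 μm/a
ISO 9223 Table 2 (carbon steel): 50 < 75.3 ≤ 80 μm/a ⇒ C4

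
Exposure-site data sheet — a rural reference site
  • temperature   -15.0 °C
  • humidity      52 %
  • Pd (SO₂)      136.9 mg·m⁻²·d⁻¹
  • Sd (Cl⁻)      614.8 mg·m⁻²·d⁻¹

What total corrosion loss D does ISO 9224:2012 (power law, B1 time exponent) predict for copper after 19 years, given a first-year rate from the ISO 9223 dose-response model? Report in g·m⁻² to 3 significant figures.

copper: temperature factor f = +0.126·(-25.0) = -3.1500
  Pd branch = 0.0053·Pd^0.26·e^(0.059·RH+f) = 0.01754 μm/a
  Cl⁻ term: 0.01025·614.8^0.27·exp(0.036·52+0.049·-15.0) = 0.1809
  sum: 0.01754 + 0.1809 → r_corr = 0.1985 μm/a
Power-law: D(19) = r_corr · 19^0.667
  D(19) = 0.1985 × 19^0.667 = 0.1985 × 7.127 = 1.414 μm
  Mass loss = 1.414 μm × 8.96 g/cm³ = 12.67 g·m⁻²

D(19) = 12.7 g·m⁻²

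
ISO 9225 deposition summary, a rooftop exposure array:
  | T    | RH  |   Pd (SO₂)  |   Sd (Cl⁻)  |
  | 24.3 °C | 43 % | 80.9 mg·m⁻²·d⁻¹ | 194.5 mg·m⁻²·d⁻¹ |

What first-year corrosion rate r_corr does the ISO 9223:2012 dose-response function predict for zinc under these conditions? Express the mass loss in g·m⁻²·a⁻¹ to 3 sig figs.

r_corr = 29.7 g·m⁻²·a⁻¹

zinc: temperature factor f = -0.071·(14.3) = -1.0153
  sulphur-dioxide contribution → 0.2334 μm/a
  chloride contribution → 3.928 μm/a
  ⇒ r_corr(zinc) = 4.161 μm/a
Convert to mass loss: 4.161 μm/a × 7.14 g/cm³ = 29.71 g·m⁻²·a⁻¹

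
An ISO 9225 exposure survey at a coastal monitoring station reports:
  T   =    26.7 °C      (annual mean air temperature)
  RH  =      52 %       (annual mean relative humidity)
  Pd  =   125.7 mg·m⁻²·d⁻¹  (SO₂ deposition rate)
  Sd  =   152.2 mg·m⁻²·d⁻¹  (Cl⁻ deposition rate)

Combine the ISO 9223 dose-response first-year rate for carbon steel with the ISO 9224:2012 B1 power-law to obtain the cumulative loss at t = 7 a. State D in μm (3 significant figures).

D(7) = 172 μm

carbon steel: temperature factor f = -0.054·(16.7) = -0.9018
  SO₂ term: 1.77·125.7^0.52·exp(0.02·52-0.9018) = 25.1
  Cl⁻ term: 0.102·152.2^0.62·exp(0.033·52+0.04·26.7) = 37.22
  sum: 25.1 + 37.22 → r_corr = 62.32 μm/a
Power-law: D(7) = r_corr · 7^0.523
  D(7) = 62.32 × 7^0.523 = 62.32 × 2.767 = 172.4 μm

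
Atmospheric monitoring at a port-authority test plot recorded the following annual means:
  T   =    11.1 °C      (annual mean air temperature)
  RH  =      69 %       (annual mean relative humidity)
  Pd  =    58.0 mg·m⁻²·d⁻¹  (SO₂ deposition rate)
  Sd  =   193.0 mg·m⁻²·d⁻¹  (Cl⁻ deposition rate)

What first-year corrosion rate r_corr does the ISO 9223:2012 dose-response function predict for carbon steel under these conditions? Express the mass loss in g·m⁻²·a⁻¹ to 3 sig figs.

carbon steel: f(T) = -0.054·(T−10) [T>10 °C] = -0.0594
  Pd branch = 1.77·Pd^0.52·e^(0.02·RH+f) = 54.76 μm/a
  Sd branch = 0.102·Sd^0.62·e^(0.033·RH+0.04·T) = 40.49 μm/a
  sum: 54.76 + 40.49 → r_corr = 95.25 μm/a
Convert to mass loss: 95.25 μm/a × 7.85 g/cm³ = 747.7 g·m⁻²·a⁻¹

r_corr = 748 g·m⁻²·a⁻¹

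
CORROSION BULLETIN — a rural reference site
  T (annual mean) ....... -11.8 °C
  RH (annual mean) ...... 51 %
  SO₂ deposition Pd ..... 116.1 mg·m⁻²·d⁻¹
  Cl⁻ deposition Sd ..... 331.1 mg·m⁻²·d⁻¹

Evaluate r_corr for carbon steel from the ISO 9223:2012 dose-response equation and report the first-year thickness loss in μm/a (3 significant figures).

r_corr = 14.7 μm/a

carbon steel: temperature factor f = +0.150·(-21.8) = -3.2700
  Pd branch = 1.77·Pd^0.52·e^(0.02·RH+f) = 2.211 μm/a
  Cl⁻ term: 0.102·331.1^0.62·exp(0.033·51+0.04·-11.8) = 12.5
  r_corr = 2.211 + 12.5 = 14.71 μm/a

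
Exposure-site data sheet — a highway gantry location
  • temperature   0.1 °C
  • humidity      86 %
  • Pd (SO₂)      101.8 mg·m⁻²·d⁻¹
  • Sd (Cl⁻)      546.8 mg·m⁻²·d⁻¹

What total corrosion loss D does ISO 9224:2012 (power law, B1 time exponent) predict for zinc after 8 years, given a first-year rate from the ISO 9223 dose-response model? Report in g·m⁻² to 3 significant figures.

D(8) = 186 g·m⁻²

zinc: f(T) = +0.038·(T−10) [T≤10 °C] = -0.3762
  Pd branch = 0.0129·Pd^0.44·e^(0.046·RH+f) = 3.537 μm/a
  Cl⁻ term: 0.0175·546.8^0.57·exp(0.008·86+0.085·0.1) = 1.277
  r_corr = 3.537 + 1.277 = 4.814 μm/a
ISO 9224: D(t) = r_corr · t^b with b = 0.813 (zinc, B1)
  D(8) = 4.814 × 8^0.813 = 4.814 × 5.423 = 26.11 μm
  Mass loss = 26.11 μm × 7.14 g/cm³ = 186.4 g·m⁻²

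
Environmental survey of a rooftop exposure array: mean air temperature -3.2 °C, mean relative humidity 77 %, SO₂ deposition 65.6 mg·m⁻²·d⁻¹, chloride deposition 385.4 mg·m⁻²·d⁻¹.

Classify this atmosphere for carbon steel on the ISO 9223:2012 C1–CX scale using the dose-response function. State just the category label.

C4

carbon steel: T≤10 °C ⇒ hinge +0.150·(-3.2−10) = -1.9800
  Pd branch = 1.77·Pd^0.52·e^(0.02·RH+f) = 10.04 μm/a
  Sd branch = 0.102·Sd^0.62·e^(0.033·RH+0.04·T) = 45.69 μm/a
  sum: 10.04 + 45.69 → r_corr = 55.73 μm/a
55.7 μm/a falls in (50, 80] for carbon steel → category C4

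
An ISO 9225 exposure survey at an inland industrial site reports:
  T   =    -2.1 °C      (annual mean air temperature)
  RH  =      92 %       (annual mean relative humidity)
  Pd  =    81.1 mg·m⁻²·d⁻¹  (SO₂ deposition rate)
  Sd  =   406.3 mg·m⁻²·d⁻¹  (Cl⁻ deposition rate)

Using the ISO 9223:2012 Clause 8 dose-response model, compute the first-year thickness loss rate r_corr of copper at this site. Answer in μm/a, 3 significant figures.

r_corr = 2.11 μm/a

copper: T≤10 °C ⇒ hinge +0.126·(-2.1−10) = -1.5246
  Pd branch = 0.0053·Pd^0.26·e^(0.059·RH+f) = 0.8238 μm/a
  Sd branch = 0.01025·Sd^0.27·e^(0.036·RH+0.049·T) = 1.285 μm/a
  sum: 0.8238 + 1.285 → r_corr = 2.109 μm/a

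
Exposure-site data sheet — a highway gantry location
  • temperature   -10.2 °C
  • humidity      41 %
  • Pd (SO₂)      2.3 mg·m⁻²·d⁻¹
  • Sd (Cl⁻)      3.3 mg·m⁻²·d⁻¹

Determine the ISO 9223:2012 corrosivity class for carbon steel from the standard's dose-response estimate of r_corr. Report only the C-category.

C1

carbon steel: f(T) = +0.150·(T−10) [T≤10 °C] = -3.0300
  SO₂ term: 1.77·2.3^0.52·exp(0.02·41-3.0300) = 0.2994
  Sd branch = 0.102·Sd^0.62·e^(0.033·RH+0.04·T) = 0.5502 μm/a
  sum: 0.2994 + 0.5502 → r_corr = 0.8496 μm/a
ISO 9223 Table 2 (carbon steel): 0 < 0.85 ≤ 1.3 μm/a ⇒ C1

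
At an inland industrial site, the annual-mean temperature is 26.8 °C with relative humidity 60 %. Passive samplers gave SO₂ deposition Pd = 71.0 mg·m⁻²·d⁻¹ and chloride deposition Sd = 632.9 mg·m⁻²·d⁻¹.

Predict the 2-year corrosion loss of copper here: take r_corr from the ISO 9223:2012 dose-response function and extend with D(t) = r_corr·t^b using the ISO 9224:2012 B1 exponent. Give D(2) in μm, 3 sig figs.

D(2) = 3.22 μm

copper: T>10 °C ⇒ hinge -0.080·(26.8−10) = -1.3440
  Pd branch = 0.0053·Pd^0.26·e^(0.059·RH+f) = 0.1443 μm/a
  Sd branch = 0.01025·Sd^0.27·e^(0.036·RH+0.049·T) = 1.886 μm/a
  r_corr = 0.1443 + 1.886 = 2.03 μm/a
ISO 9224: D(t) = r_corr · t^b with b = 0.667 (copper, B1)
  D(2) = 2.03 × 2^0.667 = 2.03 × 1.588 = 3.223 μm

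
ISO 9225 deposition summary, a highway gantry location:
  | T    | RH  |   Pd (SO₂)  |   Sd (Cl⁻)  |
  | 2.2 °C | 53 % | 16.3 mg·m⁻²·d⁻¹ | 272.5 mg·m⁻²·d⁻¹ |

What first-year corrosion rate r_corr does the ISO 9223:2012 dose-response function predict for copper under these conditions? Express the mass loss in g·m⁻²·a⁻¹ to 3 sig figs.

r_corr = 3.97 g·m⁻²·a⁻¹

copper: temperature factor f = +0.126·(-7.8) = -0.9828
  SO₂ term: 0.0053·16.3^0.26·exp(0.059·53-0.9828) = 0.09347
  Sd branch = 0.01025·Sd^0.27·e^(0.036·RH+0.049·T) = 0.3497 μm/a
  r_corr = 0.09347 + 0.3497 = 0.4432 μm/a
Convert to mass loss: 0.4432 μm/a × 8.96 g/cm³ = 3.971 g·m⁻²·a⁻¹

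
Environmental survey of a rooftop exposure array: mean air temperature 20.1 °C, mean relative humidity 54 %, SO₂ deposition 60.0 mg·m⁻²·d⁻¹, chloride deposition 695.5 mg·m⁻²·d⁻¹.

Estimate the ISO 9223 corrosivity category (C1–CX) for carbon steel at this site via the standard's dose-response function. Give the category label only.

carbon steel: f(T) = -0.054·(T−10) [T>10 °C] = -0.5454
  sulphur-dioxide contribution → 25.4 μm/a
  chloride contribution → 78.33 μm/a
  total first-year rate 103.7 μm/a
ISO 9223 Table 2 (carbon steel): 80 < 104 ≤ 200 μm/a ⇒ C5

C5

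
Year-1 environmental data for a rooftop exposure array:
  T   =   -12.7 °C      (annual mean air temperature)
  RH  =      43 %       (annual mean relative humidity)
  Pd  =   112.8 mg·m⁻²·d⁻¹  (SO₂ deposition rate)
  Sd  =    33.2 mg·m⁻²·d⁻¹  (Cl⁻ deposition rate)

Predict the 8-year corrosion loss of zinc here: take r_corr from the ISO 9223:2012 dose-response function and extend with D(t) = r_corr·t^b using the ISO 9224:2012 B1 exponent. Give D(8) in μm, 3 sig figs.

zinc: f(T) = +0.038·(T−10) [T≤10 °C] = -0.8626
  SO₂ term: 0.0129·112.8^0.44·exp(0.046·43-0.8626) = 0.3148
  Cl⁻ term: 0.0175·33.2^0.57·exp(0.008·43+0.085·-12.7) = 0.06175
  sum: 0.3148 + 0.06175 → r_corr = 0.3765 μm/a
Long-term exponent b (ISO 9224 Table 2, B1) = 0.813
  D(8) = 0.3765 × 8^0.813 = 0.3765 × 5.423 = 2.042 μm

D(8) = 2.04 μm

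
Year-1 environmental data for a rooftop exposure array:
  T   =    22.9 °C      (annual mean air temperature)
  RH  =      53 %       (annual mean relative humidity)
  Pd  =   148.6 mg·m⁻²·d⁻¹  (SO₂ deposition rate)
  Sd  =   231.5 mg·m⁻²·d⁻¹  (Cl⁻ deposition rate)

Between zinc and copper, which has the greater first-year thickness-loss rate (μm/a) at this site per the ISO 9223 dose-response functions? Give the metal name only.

zinc: T>10 °C ⇒ hinge -0.071·(22.9−10) = -0.9159
  Pd branch = 0.0129·Pd^0.44·e^(0.046·RH+f) = 0.5337 μm/a
  Cl⁻ term: 0.0175·231.5^0.57·exp(0.008·53+0.085·22.9) = 4.172
  r_corr = 0.5337 + 4.172 = 4.706 μm/a
copper: f(T) = -0.080·(T−10) [T>10 °C] = -1.0320
  SO₂ term: 0.0053·148.6^0.26·exp(0.059·53-1.0320) = 0.1581
  Sd branch = 0.01025·Sd^0.27·e^(0.036·RH+0.049·T) = 0.9228 μm/a
  sum: 0.1581 + 0.9228 → r_corr = 1.081 μm/a
Ordering by μm/a: zinc (4.71) > copper (1.08)

zinc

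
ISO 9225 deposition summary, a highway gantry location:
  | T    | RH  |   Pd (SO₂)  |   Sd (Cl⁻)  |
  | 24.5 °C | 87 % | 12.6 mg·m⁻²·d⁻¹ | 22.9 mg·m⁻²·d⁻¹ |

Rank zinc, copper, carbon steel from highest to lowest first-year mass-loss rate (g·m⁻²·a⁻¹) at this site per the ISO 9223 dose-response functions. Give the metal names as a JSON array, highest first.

zinc: f(T) = -0.071·(T−10) [T>10 °C] = -1.0295
  sulphur-dioxide contribution → 0.7686 μm/a
  chloride contribution → 1.678 μm/a
  total first-year rate 2.447 μm/a
  mass loss = 2.447 μm/a × 7.14 g/cm³ = 17.47 g·m⁻²·a⁻¹
copper: f(T) = -0.080·(T−10) [T>10 °C] = -1.1600
  sulphur-dioxide contribution → 0.5443 μm/a
  chloride contribution → 1.817 μm/a
  total first-year rate 2.362 μm/a
  mass loss = 2.362 μm/a × 8.96 g/cm³ = 21.16 g·m⁻²·a⁻¹
carbon steel: T>10 °C ⇒ hinge -0.054·(24.5−10) = -0.7830
  sulphur-dioxide contribution → 17.21 μm/a
  chloride contribution → 33.43 μm/a
  ⇒ r_corr(carbon steel) = 50.64 μm/a
  mass loss = 50.64 μm/a × 7.85 g/cm³ = 397.5 g·m⁻²·a⁻¹
Ordering by g·m⁻²·a⁻¹: carbon steel (398) > copper (21.2) > zinc (17.5)

["carbon steel", "copper", "zinc"]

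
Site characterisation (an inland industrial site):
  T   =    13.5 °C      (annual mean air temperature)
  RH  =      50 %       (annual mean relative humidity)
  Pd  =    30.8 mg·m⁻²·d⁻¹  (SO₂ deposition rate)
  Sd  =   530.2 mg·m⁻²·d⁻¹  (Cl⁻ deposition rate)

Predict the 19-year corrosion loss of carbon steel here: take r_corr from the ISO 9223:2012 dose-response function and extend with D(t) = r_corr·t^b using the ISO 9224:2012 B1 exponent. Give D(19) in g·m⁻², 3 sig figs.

D(19) = 2.50e+03 g·m⁻²

carbon steel: f(T) = -0.054·(T−10) [T>10 °C] = -0.1890
  Pd branch = 1.77·Pd^0.52·e^(0.02·RH+f) = 23.67 μm/a
  Cl⁻ term: 0.102·530.2^0.62·exp(0.033·50+0.04·13.5) = 44.55
  sum: 23.67 + 44.55 → r_corr = 68.22 μm/a
Long-term exponent b (ISO 9224 Table 2, B1) = 0.523
  D(19) = 68.22 × 19^0.523 = 68.22 × 4.664 = 318.2 μm
  Mass loss = 318.2 μm × 7.85 g/cm³ = 2498 g·m⁻²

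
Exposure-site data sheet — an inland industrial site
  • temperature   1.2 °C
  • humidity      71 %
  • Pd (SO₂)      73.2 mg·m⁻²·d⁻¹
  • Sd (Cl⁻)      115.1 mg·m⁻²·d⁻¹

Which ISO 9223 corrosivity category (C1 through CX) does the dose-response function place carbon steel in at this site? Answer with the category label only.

C3

carbon steel: T≤10 °C ⇒ hinge +0.150·(1.2−10) = -1.3200
  sulphur-dioxide contribution → 18.24 μm/a
  chloride contribution → 21.13 μm/a
  ⇒ r_corr(carbon steel) = 39.37 μm/a
ISO 9223 Table 2 (carbon steel): 25 < 39.4 ≤ 50 μm/a ⇒ C3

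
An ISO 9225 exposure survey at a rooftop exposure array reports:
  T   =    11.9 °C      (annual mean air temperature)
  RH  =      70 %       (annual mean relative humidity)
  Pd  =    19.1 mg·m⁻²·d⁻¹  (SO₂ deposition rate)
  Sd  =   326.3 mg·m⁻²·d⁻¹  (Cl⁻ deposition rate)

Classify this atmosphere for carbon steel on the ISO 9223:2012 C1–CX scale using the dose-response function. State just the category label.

C5

carbon steel: temperature factor f = -0.054·(1.9) = -0.1026
  Pd branch = 1.77·Pd^0.52·e^(0.02·RH+f) = 30.03 μm/a
  Cl⁻ term: 0.102·326.3^0.62·exp(0.033·70+0.04·11.9) = 59.84
  r_corr = 30.03 + 59.84 = 89.87 μm/a
ISO 9223 Table 2 (carbon steel): 80 < 89.9 ≤ 200 μm/a ⇒ C5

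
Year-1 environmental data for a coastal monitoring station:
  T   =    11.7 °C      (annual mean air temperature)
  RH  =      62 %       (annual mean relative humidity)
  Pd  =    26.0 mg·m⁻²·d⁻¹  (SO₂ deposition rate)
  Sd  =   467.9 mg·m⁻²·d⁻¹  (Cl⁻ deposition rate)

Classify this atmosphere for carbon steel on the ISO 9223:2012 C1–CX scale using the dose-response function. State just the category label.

C5

carbon steel: f(T) = -0.054·(T−10) [T>10 °C] = -0.0918
  SO₂ term: 1.77·26.0^0.52·exp(0.02·62-0.0918) = 30.37
  Sd branch = 0.102·Sd^0.62·e^(0.033·RH+0.04·T) = 57 μm/a
  sum: 30.37 + 57 → r_corr = 87.37 μm/a
Category bounds: 80…200 μm/a bracket r_corr ⇒ C5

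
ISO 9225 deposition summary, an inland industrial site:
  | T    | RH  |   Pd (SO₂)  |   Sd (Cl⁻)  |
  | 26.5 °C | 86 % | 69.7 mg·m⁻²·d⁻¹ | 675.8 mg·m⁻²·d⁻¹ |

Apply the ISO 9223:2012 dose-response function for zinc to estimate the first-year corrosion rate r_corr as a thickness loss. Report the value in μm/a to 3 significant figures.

r_corr = 14.9 μm/a

zinc: f(T) = -0.071·(T−10) [T>10 °C] = -1.1715
  sulphur-dioxide contribution → 1.352 μm/a
  chloride contribution → 13.59 μm/a
  ⇒ r_corr(zinc) = 14.94 μm/a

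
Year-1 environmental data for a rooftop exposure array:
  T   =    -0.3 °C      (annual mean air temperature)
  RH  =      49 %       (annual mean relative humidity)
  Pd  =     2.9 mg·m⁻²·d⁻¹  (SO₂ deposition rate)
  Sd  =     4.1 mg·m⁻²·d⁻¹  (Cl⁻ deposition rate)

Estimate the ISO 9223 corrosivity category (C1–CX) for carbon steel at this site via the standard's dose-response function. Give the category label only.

C2

carbon steel: f(T) = +0.150·(T−10) [T≤10 °C] = -1.5450
  Pd branch = 1.77·Pd^0.52·e^(0.02·RH+f) = 1.75 μm/a
  Sd branch = 0.102·Sd^0.62·e^(0.033·RH+0.04·T) = 1.218 μm/a
  sum: 1.75 + 1.218 → r_corr = 2.968 μm/a
Category bounds: 1.3…25 μm/a bracket r_corr ⇒ C2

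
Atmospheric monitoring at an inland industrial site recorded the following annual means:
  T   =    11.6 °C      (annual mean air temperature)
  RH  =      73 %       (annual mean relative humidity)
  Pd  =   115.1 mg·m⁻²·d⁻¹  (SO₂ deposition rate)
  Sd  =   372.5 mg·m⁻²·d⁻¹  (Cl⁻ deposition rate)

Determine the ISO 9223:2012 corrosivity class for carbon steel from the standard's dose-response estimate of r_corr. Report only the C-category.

C5

carbon steel: T>10 °C ⇒ hinge -0.054·(11.6−10) = -0.0864
  Pd branch = 1.77·Pd^0.52·e^(0.02·RH+f) = 82.47 μm/a
  Sd branch = 0.102·Sd^0.62·e^(0.033·RH+0.04·T) = 70.86 μm/a
  r_corr = 82.47 + 70.86 = 153.3 μm/a
Category bounds: 80…200 μm/a bracket r_corr ⇒ C5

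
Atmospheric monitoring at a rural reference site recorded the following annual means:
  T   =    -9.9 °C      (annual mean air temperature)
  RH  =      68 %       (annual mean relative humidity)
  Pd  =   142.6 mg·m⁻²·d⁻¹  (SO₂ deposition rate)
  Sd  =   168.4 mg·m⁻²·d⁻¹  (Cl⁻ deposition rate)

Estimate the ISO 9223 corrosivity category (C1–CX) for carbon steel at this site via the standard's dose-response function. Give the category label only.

carbon steel: f(T) = +0.150·(T−10) [T≤10 °C] = -2.9850
  sulphur-dioxide contribution → 4.596 μm/a
  chloride contribution → 15.54 μm/a
  total first-year rate 20.14 μm/a
Category bounds: 1.3…25 μm/a bracket r_corr ⇒ C2

C2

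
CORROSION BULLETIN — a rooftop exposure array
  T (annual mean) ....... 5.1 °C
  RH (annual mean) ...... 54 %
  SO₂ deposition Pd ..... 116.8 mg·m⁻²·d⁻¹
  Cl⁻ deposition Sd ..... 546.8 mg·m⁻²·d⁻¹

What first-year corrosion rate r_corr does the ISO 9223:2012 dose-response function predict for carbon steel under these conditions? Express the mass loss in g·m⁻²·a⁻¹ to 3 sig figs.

r_corr = 524 g·m⁻²·a⁻¹

carbon steel: temperature factor f = +0.150·(-4.9) = -0.7350
  sulphur-dioxide contribution → 29.71 μm/a
  chloride contribution → 37.03 μm/a
  total first-year rate 66.74 μm/a
Convert to mass loss: 66.74 μm/a × 7.85 g/cm³ = 523.9 g·m⁻²·a⁻¹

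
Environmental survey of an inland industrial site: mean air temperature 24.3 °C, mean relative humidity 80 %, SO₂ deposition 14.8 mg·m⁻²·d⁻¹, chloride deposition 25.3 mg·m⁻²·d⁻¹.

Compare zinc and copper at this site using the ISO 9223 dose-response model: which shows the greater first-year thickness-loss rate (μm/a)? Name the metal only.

zinc: T>10 °C ⇒ hinge -0.071·(24.3−10) = -1.0153
  SO₂ term: 0.0129·14.8^0.44·exp(0.046·80-1.0153) = 0.6064
  Cl⁻ term: 0.0175·25.3^0.57·exp(0.008·80+0.085·24.3) = 1.651
  sum: 0.6064 + 1.651 → r_corr = 2.258 μm/a
copper: f(T) = -0.080·(T−10) [T>10 °C] = -1.1440
  Pd branch = 0.0053·Pd^0.26·e^(0.059·RH+f) = 0.3816 μm/a
  Sd branch = 0.01025·Sd^0.27·e^(0.036·RH+0.049·T) = 1.437 μm/a
  r_corr = 0.3816 + 1.437 = 1.819 μm/a
Ordering by μm/a: zinc (2.26) > copper (1.82)

zinc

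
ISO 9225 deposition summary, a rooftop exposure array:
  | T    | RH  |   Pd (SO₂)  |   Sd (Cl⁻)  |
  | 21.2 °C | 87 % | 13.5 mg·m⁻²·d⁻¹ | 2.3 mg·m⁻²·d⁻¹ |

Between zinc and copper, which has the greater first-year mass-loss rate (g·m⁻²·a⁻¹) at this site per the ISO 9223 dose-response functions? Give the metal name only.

copper

zinc: temperature factor f = -0.071·(11.2) = -0.7952
  SO₂ term: 0.0129·13.5^0.44·exp(0.046·87-0.7952) = 1.001
  Sd branch = 0.0175·Sd^0.57·e^(0.008·RH+0.085·T) = 0.3421 μm/a
  r_corr = 1.001 + 0.3421 = 1.344 μm/a
  mass loss = 1.344 μm/a × 7.14 g/cm³ = 9.593 g·m⁻²·a⁻¹
copper: f(T) = -0.080·(T−10) [T>10 °C] = -0.8960
  SO₂ term: 0.0053·13.5^0.26·exp(0.059·87-0.8960) = 0.7216
  Cl⁻ term: 0.01025·2.3^0.27·exp(0.036·87+0.049·21.2) = 0.8313
  r_corr = 0.7216 + 0.8313 = 1.553 μm/a
  mass loss = 1.553 μm/a × 8.96 g/cm³ = 13.91 g·m⁻²·a⁻¹
Ordering by g·m⁻²·a⁻¹: copper (13.9) > zinc (9.59)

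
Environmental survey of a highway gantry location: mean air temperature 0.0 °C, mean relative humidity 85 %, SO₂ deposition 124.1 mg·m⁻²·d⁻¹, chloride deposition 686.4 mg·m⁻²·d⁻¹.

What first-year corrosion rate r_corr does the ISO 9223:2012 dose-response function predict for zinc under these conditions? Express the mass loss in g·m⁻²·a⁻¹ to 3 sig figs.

zinc: temperature factor f = +0.038·(-10.0) = -0.3800
  sulphur-dioxide contribution → 3.672 μm/a
  chloride contribution → 1.43 μm/a
  ⇒ r_corr(zinc) = 5.102 μm/a
Convert to mass loss: 5.102 μm/a × 7.14 g/cm³ = 36.43 g·m⁻²·a⁻¹

r_corr = 36.4 g·m⁻²·a⁻¹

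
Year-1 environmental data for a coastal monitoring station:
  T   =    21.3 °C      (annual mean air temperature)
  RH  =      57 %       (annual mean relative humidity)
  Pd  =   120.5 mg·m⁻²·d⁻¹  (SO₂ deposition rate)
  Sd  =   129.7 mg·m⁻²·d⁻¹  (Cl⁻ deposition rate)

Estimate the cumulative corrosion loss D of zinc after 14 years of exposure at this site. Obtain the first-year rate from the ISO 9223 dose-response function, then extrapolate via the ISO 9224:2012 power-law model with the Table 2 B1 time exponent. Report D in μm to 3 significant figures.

zinc: f(T) = -0.071·(T−10) [T>10 °C] = -0.8023
  sulphur-dioxide contribution → 0.6554 μm/a
  chloride contribution → 2.702 μm/a
  ⇒ r_corr(zinc) = 3.358 μm/a
ISO 9224: D(t) = r_corr · t^b with b = 0.813 (zinc, B1)
  D(14) = 3.358 × 14^0.813 = 3.358 × 8.547 = 28.7 μm

D(14) = 28.7 μm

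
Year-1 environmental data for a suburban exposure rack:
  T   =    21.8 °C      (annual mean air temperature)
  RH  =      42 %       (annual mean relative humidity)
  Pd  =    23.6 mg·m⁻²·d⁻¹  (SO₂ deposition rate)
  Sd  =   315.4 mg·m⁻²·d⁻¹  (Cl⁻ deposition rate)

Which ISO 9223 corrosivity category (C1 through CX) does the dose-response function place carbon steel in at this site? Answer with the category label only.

C3

carbon steel: T>10 °C ⇒ hinge -0.054·(21.8−10) = -0.6372
  SO₂ term: 1.77·23.6^0.52·exp(0.02·42-0.6372) = 11.22
  Cl⁻ term: 0.102·315.4^0.62·exp(0.033·42+0.04·21.8) = 34.56
  r_corr = 11.22 + 34.56 = 45.78 μm/a
Category bounds: 25…50 μm/a bracket r_corr ⇒ C3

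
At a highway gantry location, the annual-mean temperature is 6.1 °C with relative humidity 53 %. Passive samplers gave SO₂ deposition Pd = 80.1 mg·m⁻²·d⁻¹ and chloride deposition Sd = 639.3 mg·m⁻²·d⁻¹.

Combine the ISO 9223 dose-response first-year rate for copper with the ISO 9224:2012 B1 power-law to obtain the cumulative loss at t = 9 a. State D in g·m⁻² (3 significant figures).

copper: f(T) = +0.126·(T−10) [T≤10 °C] = -0.4914
  SO₂ term: 0.0053·80.1^0.26·exp(0.059·53-0.4914) = 0.2311
  Sd branch = 0.01025·Sd^0.27·e^(0.036·RH+0.049·T) = 0.533 μm/a
  sum: 0.2311 + 0.533 → r_corr = 0.7641 μm/a
Long-term exponent b (ISO 9224 Table 2, B1) = 0.667
  D(9) = 0.7641 × 9^0.667 = 0.7641 × 4.33 = 3.309 μm
  Mass loss = 3.309 μm × 8.96 g/cm³ = 29.64 g·m⁻²

D(9) = 29.6 g·m⁻²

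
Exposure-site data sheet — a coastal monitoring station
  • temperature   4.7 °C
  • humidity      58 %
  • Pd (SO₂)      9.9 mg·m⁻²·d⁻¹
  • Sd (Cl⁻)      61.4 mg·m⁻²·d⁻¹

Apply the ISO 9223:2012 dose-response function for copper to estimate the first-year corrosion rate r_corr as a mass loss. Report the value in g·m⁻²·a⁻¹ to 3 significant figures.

copper: f(T) = +0.126·(T−10) [T≤10 °C] = -0.6678
  sulphur-dioxide contribution → 0.1511 μm/a
  chloride contribution → 0.3165 μm/a
  ⇒ r_corr(copper) = 0.4676 μm/a
Convert to mass loss: 0.4676 μm/a × 8.96 g/cm³ = 4.19 g·m⁻²·a⁻¹

r_corr = 4.19 g·m⁻²·a⁻¹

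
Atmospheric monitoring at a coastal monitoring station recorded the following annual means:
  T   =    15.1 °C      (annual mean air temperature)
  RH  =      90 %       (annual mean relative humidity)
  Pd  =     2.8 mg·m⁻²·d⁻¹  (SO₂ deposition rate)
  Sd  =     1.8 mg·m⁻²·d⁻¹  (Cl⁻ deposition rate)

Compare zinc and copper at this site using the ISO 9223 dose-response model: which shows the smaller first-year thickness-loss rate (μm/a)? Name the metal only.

zinc

zinc: temperature factor f = -0.071·(5.1) = -0.3621
  SO₂ term: 0.0129·2.8^0.44·exp(0.046·90-0.3621) = 0.8873
  Cl⁻ term: 0.0175·1.8^0.57·exp(0.008·90+0.085·15.1) = 0.1814
  sum: 0.8873 + 0.1814 → r_corr = 1.069 μm/a
copper: temperature factor f = -0.080·(5.1) = -0.4080
  Pd branch = 0.0053·Pd^0.26·e^(0.059·RH+f) = 0.9321 μm/a
  Cl⁻ term: 0.01025·1.8^0.27·exp(0.036·90+0.049·15.1) = 0.6428
  r_corr = 0.9321 + 0.6428 = 1.575 μm/a
Ordering by μm/a: copper (1.57) > zinc (1.07)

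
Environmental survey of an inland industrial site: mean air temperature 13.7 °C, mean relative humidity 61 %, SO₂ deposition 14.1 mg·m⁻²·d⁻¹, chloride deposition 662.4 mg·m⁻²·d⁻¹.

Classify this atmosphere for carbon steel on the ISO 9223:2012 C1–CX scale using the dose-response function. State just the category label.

carbon steel: temperature factor f = -0.054·(3.7) = -0.1998
  SO₂ term: 1.77·14.1^0.52·exp(0.02·61-0.1998) = 19.44
  Cl⁻ term: 0.102·662.4^0.62·exp(0.033·61+0.04·13.7) = 74.12
  r_corr = 19.44 + 74.12 = 93.56 μm/a
Category bounds: 80…200 μm/a bracket r_corr ⇒ C5

C5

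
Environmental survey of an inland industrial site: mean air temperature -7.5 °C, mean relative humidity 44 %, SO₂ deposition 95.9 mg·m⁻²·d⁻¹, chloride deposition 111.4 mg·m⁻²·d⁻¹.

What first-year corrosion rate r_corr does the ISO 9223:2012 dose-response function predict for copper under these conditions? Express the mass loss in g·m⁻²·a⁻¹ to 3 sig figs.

copper: T≤10 °C ⇒ hinge +0.126·(-7.5−10) = -2.2050
  SO₂ term: 0.0053·95.9^0.26·exp(0.059·44-2.2050) = 0.02567
  Sd branch = 0.01025·Sd^0.27·e^(0.036·RH+0.049·T) = 0.1235 μm/a
  sum: 0.02567 + 0.1235 → r_corr = 0.1492 μm/a
Convert to mass loss: 0.1492 μm/a × 8.96 g/cm³ = 1.337 g·m⁻²·a⁻¹

r_corr = 1.34 g·m⁻²·a⁻¹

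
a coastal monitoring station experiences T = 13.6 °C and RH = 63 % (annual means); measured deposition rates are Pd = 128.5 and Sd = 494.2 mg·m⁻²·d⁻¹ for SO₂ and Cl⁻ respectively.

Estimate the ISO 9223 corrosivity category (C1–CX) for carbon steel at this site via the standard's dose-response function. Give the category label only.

C5

carbon steel: f(T) = -0.054·(T−10) [T>10 °C] = -0.1944
  SO₂ term: 1.77·128.5^0.52·exp(0.02·63-0.1944) = 64.18
  Cl⁻ term: 0.102·494.2^0.62·exp(0.033·63+0.04·13.6) = 65.76
  r_corr = 64.18 + 65.76 = 129.9 μm/a
ISO 9223 Table 2 (carbon steel): 80 < 130 ≤ 200 μm/a ⇒ C5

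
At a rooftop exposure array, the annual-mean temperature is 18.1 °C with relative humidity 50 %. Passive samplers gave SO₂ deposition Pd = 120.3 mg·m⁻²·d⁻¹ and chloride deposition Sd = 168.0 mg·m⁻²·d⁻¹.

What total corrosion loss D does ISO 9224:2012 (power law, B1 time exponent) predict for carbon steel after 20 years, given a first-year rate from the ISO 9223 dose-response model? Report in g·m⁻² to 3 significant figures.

D(20) = 2.40e+03 g·m⁻²

carbon steel: T>10 °C ⇒ hinge -0.054·(18.1−10) = -0.4374
  Pd branch = 1.77·Pd^0.52·e^(0.02·RH+f) = 37.5 μm/a
  Sd branch = 0.102·Sd^0.62·e^(0.033·RH+0.04·T) = 26.26 μm/a
  r_corr = 37.5 + 26.26 = 63.76 μm/a
ISO 9224: D(t) = r_corr · t^b with b = 0.523 (carbon steel, B1)
  D(20) = 63.76 × 20^0.523 = 63.76 × 4.791 = 305.5 μm
  Mass loss = 305.5 μm × 7.85 g/cm³ = 2398 g·m⁻²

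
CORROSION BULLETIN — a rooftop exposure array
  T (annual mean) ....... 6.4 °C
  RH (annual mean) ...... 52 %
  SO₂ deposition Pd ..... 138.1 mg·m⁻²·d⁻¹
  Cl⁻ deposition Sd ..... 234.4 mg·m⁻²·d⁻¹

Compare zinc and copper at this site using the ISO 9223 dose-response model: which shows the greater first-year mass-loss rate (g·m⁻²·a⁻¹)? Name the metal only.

zinc

zinc: temperature factor f = +0.038·(-3.6) = -0.1368
  sulphur-dioxide contribution → 1.076 μm/a
  chloride contribution → 1.025 μm/a
  ⇒ r_corr(zinc) = 2.101 μm/a
  mass loss = 2.101 μm/a × 7.14 g/cm³ = 15 g·m⁻²·a⁻¹
copper: f(T) = +0.126·(T−10) [T≤10 °C] = -0.4536
  sulphur-dioxide contribution → 0.2607 μm/a
  chloride contribution → 0.3979 μm/a
  ⇒ r_corr(copper) = 0.6586 μm/a
  mass loss = 0.6586 μm/a × 8.96 g/cm³ = 5.901 g·m⁻²·a⁻¹
Ordering by g·m⁻²·a⁻¹: zinc (15) > copper (5.9)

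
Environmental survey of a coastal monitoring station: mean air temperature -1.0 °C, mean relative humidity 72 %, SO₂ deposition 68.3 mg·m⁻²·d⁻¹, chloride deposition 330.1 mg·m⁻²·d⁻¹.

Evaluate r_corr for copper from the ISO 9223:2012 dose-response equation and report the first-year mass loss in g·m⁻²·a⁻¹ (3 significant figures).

copper: f(T) = +0.126·(T−10) [T≤10 °C] = -1.3860
  sulphur-dioxide contribution → 0.2781 μm/a
  chloride contribution → 0.624 μm/a
  ⇒ r_corr(copper) = 0.9021 μm/a
Convert to mass loss: 0.9021 μm/a × 8.96 g/cm³ = 8.082 g·m⁻²·a⁻¹

r_corr = 8.08 g·m⁻²·a⁻¹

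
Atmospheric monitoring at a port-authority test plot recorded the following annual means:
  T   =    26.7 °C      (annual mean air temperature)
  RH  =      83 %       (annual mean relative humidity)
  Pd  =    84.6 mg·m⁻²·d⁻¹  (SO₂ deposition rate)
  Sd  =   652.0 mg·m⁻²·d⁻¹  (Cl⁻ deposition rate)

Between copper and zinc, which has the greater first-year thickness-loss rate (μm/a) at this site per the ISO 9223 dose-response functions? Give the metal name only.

zinc

copper: f(T) = -0.080·(T−10) [T>10 °C] = -1.3360
  sulphur-dioxide contribution → 0.5914 μm/a
  chloride contribution → 4.329 μm/a
  total first-year rate 4.921 μm/a
zinc: f(T) = -0.071·(T−10) [T>10 °C] = -1.1857
  sulphur-dioxide contribution → 1.264 μm/a
  chloride contribution → 13.22 μm/a
  ⇒ r_corr(zinc) = 14.48 μm/a
Ordering by μm/a: zinc (14.5) > copper (4.92)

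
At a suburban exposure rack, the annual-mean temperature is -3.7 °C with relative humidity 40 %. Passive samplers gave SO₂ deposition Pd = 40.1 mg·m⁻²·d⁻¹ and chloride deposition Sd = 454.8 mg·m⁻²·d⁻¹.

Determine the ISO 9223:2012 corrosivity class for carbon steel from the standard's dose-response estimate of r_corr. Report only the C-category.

carbon steel: T≤10 °C ⇒ hinge +0.150·(-3.7−10) = -2.0550
  sulphur-dioxide contribution → 3.44 μm/a
  chloride contribution → 14.64 μm/a
  ⇒ r_corr(carbon steel) = 18.08 μm/a
Category bounds: 1.3…25 μm/a bracket r_corr ⇒ C2

C2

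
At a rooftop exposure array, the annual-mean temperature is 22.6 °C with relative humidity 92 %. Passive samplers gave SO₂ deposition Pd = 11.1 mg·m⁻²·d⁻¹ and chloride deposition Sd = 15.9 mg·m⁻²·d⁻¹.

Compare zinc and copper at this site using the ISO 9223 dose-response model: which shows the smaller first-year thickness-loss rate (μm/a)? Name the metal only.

zinc: T>10 °C ⇒ hinge -0.071·(22.6−10) = -0.8946
  SO₂ term: 0.0129·11.1^0.44·exp(0.046·92-0.8946) = 1.047
  Cl⁻ term: 0.0175·15.9^0.57·exp(0.008·92+0.085·22.6) = 1.207
  sum: 1.047 + 1.207 → r_corr = 2.254 μm/a
copper: f(T) = -0.080·(T−10) [T>10 °C] = -1.0080
  Pd branch = 0.0053·Pd^0.26·e^(0.059·RH+f) = 0.8235 μm/a
  Sd branch = 0.01025·Sd^0.27·e^(0.036·RH+0.049·T) = 1.796 μm/a
  sum: 0.8235 + 1.796 → r_corr = 2.62 μm/a
Ordering by μm/a: copper (2.62) > zinc (2.25)

zinc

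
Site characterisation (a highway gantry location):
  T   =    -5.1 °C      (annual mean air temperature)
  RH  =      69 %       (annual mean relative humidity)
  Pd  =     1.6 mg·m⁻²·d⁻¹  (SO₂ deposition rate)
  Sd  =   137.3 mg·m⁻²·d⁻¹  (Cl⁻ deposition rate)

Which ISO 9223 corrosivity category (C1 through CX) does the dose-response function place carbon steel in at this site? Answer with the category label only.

C2

carbon steel: T≤10 °C ⇒ hinge +0.150·(-5.1−10) = -2.2650
  sulphur-dioxide contribution → 0.9327 μm/a
  chloride contribution → 17.15 μm/a
  total first-year rate 18.08 μm/a
18.1 μm/a falls in (1.3, 25] for carbon steel → category C2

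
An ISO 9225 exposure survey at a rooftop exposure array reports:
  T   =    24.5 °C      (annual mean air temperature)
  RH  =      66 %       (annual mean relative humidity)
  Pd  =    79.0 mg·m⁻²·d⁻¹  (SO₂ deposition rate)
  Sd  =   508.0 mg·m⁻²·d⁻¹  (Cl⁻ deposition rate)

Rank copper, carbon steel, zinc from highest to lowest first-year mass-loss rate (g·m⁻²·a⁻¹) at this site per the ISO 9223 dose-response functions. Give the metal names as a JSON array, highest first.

["carbon steel", "zinc", "copper"]

copper: T>10 °C ⇒ hinge -0.080·(24.5−10) = -1.1600
  sulphur-dioxide contribution → 0.2541 μm/a
  chloride contribution → 1.97 μm/a
  ⇒ r_corr(copper) = 2.225 μm/a
  mass loss = 2.225 μm/a × 8.96 g/cm³ = 19.93 g·m⁻²·a⁻¹
carbon steel: temperature factor f = -0.054·(14.5) = -0.7830
  sulphur-dioxide contribution → 29.37 μm/a
  chloride contribution → 114.2 μm/a
  total first-year rate 143.6 μm/a
  mass loss = 143.6 μm/a × 7.85 g/cm³ = 1127 g·m⁻²·a⁻¹
zinc: f(T) = -0.071·(T−10) [T>10 °C] = -1.0295
  sulphur-dioxide contribution → 0.6561 μm/a
  chloride contribution → 8.301 μm/a
  ⇒ r_corr(zinc) = 8.957 μm/a
  mass loss = 8.957 μm/a × 7.14 g/cm³ = 63.95 g·m⁻²·a⁻¹
Ordering by g·m⁻²·a⁻¹: carbon steel (1130) > zinc (64) > copper (19.9)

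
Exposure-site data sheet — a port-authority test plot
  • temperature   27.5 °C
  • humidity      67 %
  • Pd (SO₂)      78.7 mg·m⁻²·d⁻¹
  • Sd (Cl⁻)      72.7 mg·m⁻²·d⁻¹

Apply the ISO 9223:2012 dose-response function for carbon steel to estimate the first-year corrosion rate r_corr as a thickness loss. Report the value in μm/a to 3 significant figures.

r_corr = 65.3 μm/a

carbon steel: f(T) = -0.054·(T−10) [T>10 °C] = -0.9450
  sulphur-dioxide contribution → 25.43 μm/a
  chloride contribution → 39.87 μm/a
  total first-year rate 65.31 μm/a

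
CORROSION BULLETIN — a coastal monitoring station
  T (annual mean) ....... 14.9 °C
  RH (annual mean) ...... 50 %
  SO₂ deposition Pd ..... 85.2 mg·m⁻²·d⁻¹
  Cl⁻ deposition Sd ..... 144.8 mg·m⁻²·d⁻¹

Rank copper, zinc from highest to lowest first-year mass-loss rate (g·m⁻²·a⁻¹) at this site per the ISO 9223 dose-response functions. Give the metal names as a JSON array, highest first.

copper: temperature factor f = -0.080·(4.9) = -0.3920
  SO₂ term: 0.0053·85.2^0.26·exp(0.059·50-0.3920) = 0.2173
  Sd branch = 0.01025·Sd^0.27·e^(0.036·RH+0.049·T) = 0.4931 μm/a
  r_corr = 0.2173 + 0.4931 = 0.7104 μm/a
  mass loss = 0.7104 μm/a × 8.96 g/cm³ = 6.365 g·m⁻²·a⁻¹
zinc: f(T) = -0.071·(T−10) [T>10 °C] = -0.3479
  SO₂ term: 0.0129·85.2^0.44·exp(0.046·50-0.3479) = 0.6423
  Cl⁻ term: 0.0175·144.8^0.57·exp(0.008·50+0.085·14.9) = 1.579
  sum: 0.6423 + 1.579 → r_corr = 2.222 μm/a
  mass loss = 2.222 μm/a × 7.14 g/cm³ = 15.86 g·m⁻²·a⁻¹
Ordering by g·m⁻²·a⁻¹: zinc (15.9) > copper (6.37)

["zinc", "copper"]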